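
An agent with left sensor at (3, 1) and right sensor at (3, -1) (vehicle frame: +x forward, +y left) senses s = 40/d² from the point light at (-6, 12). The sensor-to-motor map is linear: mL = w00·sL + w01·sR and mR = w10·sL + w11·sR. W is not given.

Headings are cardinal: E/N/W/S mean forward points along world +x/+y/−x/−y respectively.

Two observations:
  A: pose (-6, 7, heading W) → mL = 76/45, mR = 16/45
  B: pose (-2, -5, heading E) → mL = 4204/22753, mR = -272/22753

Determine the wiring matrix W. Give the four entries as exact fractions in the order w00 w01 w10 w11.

obs A: pose=(-6,7,W) → sL=8/9, sR=8/5, mL=76/45, mR=16/45
obs B: pose=(-2,-5,E) → sL=8/61, sR=40/373, mL=4204/22753, mR=-272/22753
sensor matrix S = [[8/9, 8/5], [8/61, 40/373]]; det S = -117248/1023885
solve [mL_A; mL_B] = S·[w00; w01] and [mR_A; mR_B] = S·[w10; w11]:
  w00 = 1, w01 = 1/2, w10 = -1/2, w11 = 1/2

1 1/2 -1/2 1/2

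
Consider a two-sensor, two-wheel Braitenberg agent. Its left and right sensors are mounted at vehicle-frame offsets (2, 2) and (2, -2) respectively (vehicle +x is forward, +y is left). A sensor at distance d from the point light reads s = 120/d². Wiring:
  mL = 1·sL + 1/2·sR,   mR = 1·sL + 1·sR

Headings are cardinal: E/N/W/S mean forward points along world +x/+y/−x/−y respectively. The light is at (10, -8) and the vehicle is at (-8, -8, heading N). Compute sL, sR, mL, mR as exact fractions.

30/101 6/13 693/1313 996/1313

left sensor world pos  = (-10, -6); dL² = 404
right sensor world pos = (-6, -6); dR² = 260
sL = 120/404 = 30/101
sR = 120/260 = 6/13
mL = 1·sL + 1/2·sR = 693/1313
mR = 1·sL + 1·sR = 996/1313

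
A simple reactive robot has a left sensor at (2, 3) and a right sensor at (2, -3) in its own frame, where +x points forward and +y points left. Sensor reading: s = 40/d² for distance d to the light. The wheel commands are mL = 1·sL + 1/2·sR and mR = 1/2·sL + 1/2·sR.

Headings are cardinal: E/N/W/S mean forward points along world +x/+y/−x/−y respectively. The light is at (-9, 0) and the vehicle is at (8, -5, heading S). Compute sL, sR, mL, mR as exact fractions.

left sensor world pos  = (11, -7); dL² = 449
right sensor world pos = (5, -7); dR² = 245
sL = 40/449 = 40/449
sR = 40/245 = 8/49
mL = 1·sL + 1/2·sR = 3756/22001
mR = 1/2·sL + 1/2·sR = 2776/22001

40/449 8/49 3756/22001 2776/22001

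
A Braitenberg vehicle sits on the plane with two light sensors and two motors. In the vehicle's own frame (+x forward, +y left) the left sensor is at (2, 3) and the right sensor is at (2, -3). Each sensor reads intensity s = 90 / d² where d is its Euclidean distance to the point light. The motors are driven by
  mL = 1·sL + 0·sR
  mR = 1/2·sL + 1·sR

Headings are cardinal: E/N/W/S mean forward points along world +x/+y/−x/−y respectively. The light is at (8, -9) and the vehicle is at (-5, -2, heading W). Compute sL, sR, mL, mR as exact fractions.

left sensor world pos  = (-7, -5); dL² = 241
right sensor world pos = (-7, 1); dR² = 325
sL = 90/241 = 90/241
sR = 90/325 = 18/65
mL = 1·sL + 0·sR = 90/241
mR = 1/2·sL + 1·sR = 7263/15665

90/241 18/65 90/241 7263/15665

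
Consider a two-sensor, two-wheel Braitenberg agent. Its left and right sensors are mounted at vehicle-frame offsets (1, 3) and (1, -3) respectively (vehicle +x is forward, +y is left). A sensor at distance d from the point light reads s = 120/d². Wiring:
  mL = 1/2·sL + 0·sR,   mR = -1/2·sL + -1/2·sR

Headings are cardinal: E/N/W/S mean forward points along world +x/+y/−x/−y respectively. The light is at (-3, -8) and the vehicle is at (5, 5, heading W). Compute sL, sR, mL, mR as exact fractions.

left sensor world pos  = (4, 2); dL² = 149
right sensor world pos = (4, 8); dR² = 305
sL = 120/149 = 120/149
sR = 120/305 = 24/61
mL = 1/2·sL + 0·sR = 60/149
mR = -1/2·sL + -1/2·sR = -5448/9089

120/149 24/61 60/149 -5448/9089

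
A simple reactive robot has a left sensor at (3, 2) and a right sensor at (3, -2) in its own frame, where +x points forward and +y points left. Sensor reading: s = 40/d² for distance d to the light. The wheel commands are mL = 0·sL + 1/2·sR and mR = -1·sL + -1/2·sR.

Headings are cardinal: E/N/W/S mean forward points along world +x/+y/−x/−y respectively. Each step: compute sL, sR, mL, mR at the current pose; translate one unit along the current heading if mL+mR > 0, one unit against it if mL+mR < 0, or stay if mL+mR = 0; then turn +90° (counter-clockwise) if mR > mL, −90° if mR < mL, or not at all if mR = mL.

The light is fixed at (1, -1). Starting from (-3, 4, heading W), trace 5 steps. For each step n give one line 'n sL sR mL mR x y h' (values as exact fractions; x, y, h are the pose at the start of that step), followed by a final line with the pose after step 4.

0 20/29 20/49 10/49 -1270/1421 -3 4 W
1 40/89 8/13 4/13 -876/1157 -2 4 N
2 10/9 10 5 -55/9 -2 3 E
3 8 40/37 20/37 -316/37 -3 3 S
4 20/29 20/49 10/49 -1270/1421 -3 4 W
final -2 4 N

n=0: pose=(-3,4,W); sL=20/29, sR=20/49; mL=10/49, mR=-1270/1421; mL+mR=-20/29 → advance -1; mR−mL=-1560/1421 → turn -1·90°
n=1: pose=(-2,4,N); sL=40/89, sR=8/13; mL=4/13, mR=-876/1157; mL+mR=-40/89 → advance -1; mR−mL=-1232/1157 → turn -1·90°
n=2: pose=(-2,3,E); sL=10/9, sR=10; mL=5, mR=-55/9; mL+mR=-10/9 → advance -1; mR−mL=-100/9 → turn -1·90°
n=3: pose=(-3,3,S); sL=8, sR=40/37; mL=20/37, mR=-316/37; mL+mR=-8 → advance -1; mR−mL=-336/37 → turn -1·90°
n=4: pose=(-3,4,W); sL=20/29, sR=20/49; mL=10/49, mR=-1270/1421; mL+mR=-20/29 → advance -1; mR−mL=-1560/1421 → turn -1·90°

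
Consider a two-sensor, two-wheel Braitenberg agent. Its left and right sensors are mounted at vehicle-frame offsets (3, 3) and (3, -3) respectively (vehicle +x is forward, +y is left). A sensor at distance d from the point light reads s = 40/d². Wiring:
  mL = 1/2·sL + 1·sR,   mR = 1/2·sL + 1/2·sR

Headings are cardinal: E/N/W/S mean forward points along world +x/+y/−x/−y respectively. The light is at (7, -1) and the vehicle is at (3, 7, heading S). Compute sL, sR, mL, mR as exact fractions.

20/13 20/37 630/481 500/481

left sensor world pos  = (6, 4); dL² = 26
right sensor world pos = (0, 4); dR² = 74
sL = 40/26 = 20/13
sR = 40/74 = 20/37
mL = 1/2·sL + 1·sR = 630/481
mR = 1/2·sL + 1/2·sR = 500/481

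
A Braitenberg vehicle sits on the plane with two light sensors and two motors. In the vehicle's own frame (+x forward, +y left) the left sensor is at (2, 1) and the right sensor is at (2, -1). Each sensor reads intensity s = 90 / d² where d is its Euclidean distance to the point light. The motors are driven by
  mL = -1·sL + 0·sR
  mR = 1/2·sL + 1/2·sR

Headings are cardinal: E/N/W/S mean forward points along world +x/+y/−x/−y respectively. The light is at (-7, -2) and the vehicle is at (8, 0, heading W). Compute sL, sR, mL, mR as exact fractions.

9/17 45/89 -9/17 783/1513

left sensor world pos  = (6, -1); dL² = 170
right sensor world pos = (6, 1); dR² = 178
sL = 90/170 = 9/17
sR = 90/178 = 45/89
mL = -1·sL + 0·sR = -9/17
mR = 1/2·sL + 1/2·sR = 783/1513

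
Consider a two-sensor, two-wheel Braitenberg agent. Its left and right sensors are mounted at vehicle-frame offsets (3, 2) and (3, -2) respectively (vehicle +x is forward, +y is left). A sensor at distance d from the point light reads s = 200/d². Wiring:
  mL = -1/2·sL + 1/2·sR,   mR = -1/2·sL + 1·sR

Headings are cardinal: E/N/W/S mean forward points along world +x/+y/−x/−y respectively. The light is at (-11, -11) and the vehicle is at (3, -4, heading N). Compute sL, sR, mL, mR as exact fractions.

50/61 50/89 -700/5429 825/5429

left sensor world pos  = (1, -1); dL² = 244
right sensor world pos = (5, -1); dR² = 356
sL = 200/244 = 50/61
sR = 200/356 = 50/89
mL = -1/2·sL + 1/2·sR = -700/5429
mR = -1/2·sL + 1·sR = 825/5429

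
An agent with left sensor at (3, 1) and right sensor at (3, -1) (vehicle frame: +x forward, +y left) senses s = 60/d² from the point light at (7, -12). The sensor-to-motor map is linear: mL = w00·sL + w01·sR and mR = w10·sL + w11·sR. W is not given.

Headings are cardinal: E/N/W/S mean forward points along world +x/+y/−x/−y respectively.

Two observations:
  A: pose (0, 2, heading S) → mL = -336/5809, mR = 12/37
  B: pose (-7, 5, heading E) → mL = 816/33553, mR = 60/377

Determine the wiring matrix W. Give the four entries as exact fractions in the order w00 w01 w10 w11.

obs A: pose=(0,2,S) → sL=60/157, sR=12/37, mL=-336/5809, mR=12/37
obs B: pose=(-7,5,E) → sL=12/89, sR=60/377, mL=816/33553, mR=60/377
sensor matrix S = [[60/157, 12/37], [12/89, 60/377]]; det S = 3331584/194909377
solve [mL_A; mL_B] = S·[w00; w01] and [mR_A; mR_B] = S·[w10; w11]:
  w00 = -1, w01 = 1, w10 = 0, w11 = 1

-1 1 0 1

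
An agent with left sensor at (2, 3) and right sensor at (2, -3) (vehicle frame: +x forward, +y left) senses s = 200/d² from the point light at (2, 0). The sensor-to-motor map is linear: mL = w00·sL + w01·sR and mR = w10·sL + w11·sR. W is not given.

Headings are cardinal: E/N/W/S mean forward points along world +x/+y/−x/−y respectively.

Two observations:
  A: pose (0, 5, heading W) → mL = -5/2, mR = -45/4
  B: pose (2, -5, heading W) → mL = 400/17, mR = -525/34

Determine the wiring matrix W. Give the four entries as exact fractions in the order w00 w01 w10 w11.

-1/2 1 -1 -1/2

obs A: pose=(0,5,W) → sL=10, sR=5/2, mL=-5/2, mR=-45/4
obs B: pose=(2,-5,W) → sL=50/17, sR=25, mL=400/17, mR=-525/34
sensor matrix S = [[10, 5/2], [50/17, 25]]; det S = 4125/17
solve [mL_A; mL_B] = S·[w00; w01] and [mR_A; mR_B] = S·[w10; w11]:
  w00 = -1/2, w01 = 1, w10 = -1, w11 = -1/2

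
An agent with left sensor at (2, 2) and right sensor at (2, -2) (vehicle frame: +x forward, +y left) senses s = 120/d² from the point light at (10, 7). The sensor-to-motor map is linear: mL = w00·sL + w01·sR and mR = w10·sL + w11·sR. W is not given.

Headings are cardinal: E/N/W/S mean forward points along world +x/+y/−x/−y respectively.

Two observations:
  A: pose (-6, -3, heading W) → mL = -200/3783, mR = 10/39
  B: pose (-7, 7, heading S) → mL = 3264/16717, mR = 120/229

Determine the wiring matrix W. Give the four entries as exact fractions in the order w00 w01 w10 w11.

1 -1 1 0

obs A: pose=(-6,-3,W) → sL=10/39, sR=30/97, mL=-200/3783, mR=10/39
obs B: pose=(-7,7,S) → sL=120/229, sR=24/73, mL=3264/16717, mR=120/229
sensor matrix S = [[10/39, 30/97], [120/229, 24/73]]; det S = -1639360/21080137
solve [mL_A; mL_B] = S·[w00; w01] and [mR_A; mR_B] = S·[w10; w11]:
  w00 = 1, w01 = -1, w10 = 1, w11 = 0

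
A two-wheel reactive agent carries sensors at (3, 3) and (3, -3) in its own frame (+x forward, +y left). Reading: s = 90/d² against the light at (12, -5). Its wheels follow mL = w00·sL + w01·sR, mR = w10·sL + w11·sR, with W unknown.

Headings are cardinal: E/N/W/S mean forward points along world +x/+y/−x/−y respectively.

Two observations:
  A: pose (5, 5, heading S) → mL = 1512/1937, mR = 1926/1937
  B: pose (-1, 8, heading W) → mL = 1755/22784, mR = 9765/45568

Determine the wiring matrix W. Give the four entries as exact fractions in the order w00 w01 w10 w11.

1 -1 1/2 1/2

obs A: pose=(5,5,S) → sL=18/13, sR=90/149, mL=1512/1937, mR=1926/1937
obs B: pose=(-1,8,W) → sL=45/178, sR=45/256, mL=1755/22784, mR=9765/45568
sensor matrix S = [[18/13, 90/149], [45/178, 45/256]]; det S = 2001105/22066304
solve [mL_A; mL_B] = S·[w00; w01] and [mR_A; mR_B] = S·[w10; w11]:
  w00 = 1, w01 = -1, w10 = 1/2, w11 = 1/2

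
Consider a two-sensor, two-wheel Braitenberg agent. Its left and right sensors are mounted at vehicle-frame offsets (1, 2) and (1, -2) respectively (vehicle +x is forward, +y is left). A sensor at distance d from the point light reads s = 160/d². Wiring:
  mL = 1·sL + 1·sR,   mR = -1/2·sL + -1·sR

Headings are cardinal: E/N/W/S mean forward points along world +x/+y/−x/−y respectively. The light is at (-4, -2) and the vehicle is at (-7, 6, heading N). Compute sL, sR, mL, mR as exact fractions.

80/53 80/41 7520/2173 -5880/2173

left sensor world pos  = (-9, 7); dL² = 106
right sensor world pos = (-5, 7); dR² = 82
sL = 160/106 = 80/53
sR = 160/82 = 80/41
mL = 1·sL + 1·sR = 7520/2173
mR = -1/2·sL + -1·sR = -5880/2173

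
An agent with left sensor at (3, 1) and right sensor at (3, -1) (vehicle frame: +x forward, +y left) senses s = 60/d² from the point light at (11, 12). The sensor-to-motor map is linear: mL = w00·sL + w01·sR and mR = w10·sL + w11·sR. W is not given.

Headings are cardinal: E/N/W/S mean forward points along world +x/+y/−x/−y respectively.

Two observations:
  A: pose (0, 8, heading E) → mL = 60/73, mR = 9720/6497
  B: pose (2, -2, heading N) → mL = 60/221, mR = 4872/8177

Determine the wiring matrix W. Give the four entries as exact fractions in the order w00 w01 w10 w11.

1 0 1 1

obs A: pose=(0,8,E) → sL=60/73, sR=60/89, mL=60/73, mR=9720/6497
obs B: pose=(2,-2,N) → sL=60/221, sR=12/37, mL=60/221, mR=4872/8177
sensor matrix S = [[60/73, 60/89], [60/221, 12/37]]; det S = 4438080/53125969
solve [mL_A; mL_B] = S·[w00; w01] and [mR_A; mR_B] = S·[w10; w11]:
  w00 = 1, w01 = 0, w10 = 1, w11 = 1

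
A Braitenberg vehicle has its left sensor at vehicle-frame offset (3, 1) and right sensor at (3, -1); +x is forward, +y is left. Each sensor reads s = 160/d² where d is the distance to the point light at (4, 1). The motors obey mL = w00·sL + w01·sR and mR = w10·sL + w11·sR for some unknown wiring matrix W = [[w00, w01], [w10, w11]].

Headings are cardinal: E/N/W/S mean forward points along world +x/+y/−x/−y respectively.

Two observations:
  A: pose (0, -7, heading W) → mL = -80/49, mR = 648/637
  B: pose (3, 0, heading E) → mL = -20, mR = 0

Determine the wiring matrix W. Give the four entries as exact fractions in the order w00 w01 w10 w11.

0 -1 -1/2 1

obs A: pose=(0,-7,W) → sL=16/13, sR=80/49, mL=-80/49, mR=648/637
obs B: pose=(3,0,E) → sL=40, sR=20, mL=-20, mR=0
sensor matrix S = [[16/13, 80/49], [40, 20]]; det S = -25920/637
solve [mL_A; mL_B] = S·[w00; w01] and [mR_A; mR_B] = S·[w10; w11]:
  w00 = 0, w01 = -1, w10 = -1/2, w11 = 1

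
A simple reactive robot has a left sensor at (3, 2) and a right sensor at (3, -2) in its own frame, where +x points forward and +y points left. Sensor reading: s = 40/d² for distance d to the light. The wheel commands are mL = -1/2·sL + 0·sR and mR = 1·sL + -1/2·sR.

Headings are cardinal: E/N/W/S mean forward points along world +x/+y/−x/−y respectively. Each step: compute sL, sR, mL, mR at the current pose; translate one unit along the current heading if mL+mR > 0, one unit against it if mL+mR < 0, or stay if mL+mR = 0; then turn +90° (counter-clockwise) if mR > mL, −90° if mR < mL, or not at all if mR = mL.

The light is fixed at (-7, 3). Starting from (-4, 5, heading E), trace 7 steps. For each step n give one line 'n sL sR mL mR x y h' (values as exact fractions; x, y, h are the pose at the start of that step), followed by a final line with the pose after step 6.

n=0: pose=(-4,5,E); sL=10/13, sR=10/9; mL=-5/13, mR=25/117; mL+mR=-20/117 → advance -1; mR−mL=70/117 → turn +1·90°
n=1: pose=(-5,5,N); sL=8/5, sR=40/41; mL=-4/5, mR=228/205; mL+mR=64/205 → advance +1; mR−mL=392/205 → turn +1·90°
n=2: pose=(-5,6,W); sL=20, sR=20/13; mL=-10, mR=250/13; mL+mR=120/13 → advance +1; mR−mL=380/13 → turn +1·90°
n=3: pose=(-6,6,S); sL=40/9, sR=40; mL=-20/9, mR=-140/9; mL+mR=-160/9 → advance -1; mR−mL=-40/3 → turn -1·90°
n=4: pose=(-6,7,W); sL=5, sR=1; mL=-5/2, mR=9/2; mL+mR=2 → advance +1; mR−mL=7 → turn +1·90°
n=5: pose=(-7,7,S); sL=8, sR=8; mL=-4, mR=4; mL+mR=0 → advance +0; mR−mL=8 → turn +1·90°
n=6: pose=(-7,7,E); sL=8/9, sR=40/13; mL=-4/9, mR=-76/117; mL+mR=-128/117 → advance -1; mR−mL=-8/39 → turn -1·90°

0 10/13 10/9 -5/13 25/117 -4 5 E
1 8/5 40/41 -4/5 228/205 -5 5 N
2 20 20/13 -10 250/13 -5 6 W
3 40/9 40 -20/9 -140/9 -6 6 S
4 5 1 -5/2 9/2 -6 7 W
5 8 8 -4 4 -7 7 S
6 8/9 40/13 -4/9 -76/117 -7 7 E
final -8 7 S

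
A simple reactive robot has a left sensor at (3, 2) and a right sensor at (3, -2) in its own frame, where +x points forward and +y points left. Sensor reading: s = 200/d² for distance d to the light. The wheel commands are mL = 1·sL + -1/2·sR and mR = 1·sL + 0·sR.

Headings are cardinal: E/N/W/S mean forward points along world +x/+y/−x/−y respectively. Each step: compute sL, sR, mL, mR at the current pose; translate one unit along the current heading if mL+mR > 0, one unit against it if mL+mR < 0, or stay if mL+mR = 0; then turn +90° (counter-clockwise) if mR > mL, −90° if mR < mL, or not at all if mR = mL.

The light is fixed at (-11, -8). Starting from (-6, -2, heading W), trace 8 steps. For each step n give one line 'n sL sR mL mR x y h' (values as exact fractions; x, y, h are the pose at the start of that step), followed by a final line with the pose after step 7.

n=0: pose=(-6,-2,W); sL=10, sR=50/17; mL=145/17, mR=10; mL+mR=315/17 → advance +1; mR−mL=25/17 → turn +1·90°
n=1: pose=(-7,-2,S); sL=40/9, sR=200/13; mL=-380/117, mR=40/9; mL+mR=140/117 → advance +1; mR−mL=100/13 → turn +1·90°
n=2: pose=(-7,-3,E); sL=100/49, sR=100/29; mL=450/1421, mR=100/49; mL+mR=3350/1421 → advance +1; mR−mL=50/29 → turn +1·90°
n=3: pose=(-6,-3,N); sL=200/73, sR=200/113; mL=15300/8249, mR=200/73; mL+mR=37900/8249 → advance +1; mR−mL=100/113 → turn +1·90°
n=4: pose=(-6,-2,W); sL=10, sR=50/17; mL=145/17, mR=10; mL+mR=315/17 → advance +1; mR−mL=25/17 → turn +1·90°
n=5: pose=(-7,-2,S); sL=40/9, sR=200/13; mL=-380/117, mR=40/9; mL+mR=140/117 → advance +1; mR−mL=100/13 → turn +1·90°
n=6: pose=(-7,-3,E); sL=100/49, sR=100/29; mL=450/1421, mR=100/49; mL+mR=3350/1421 → advance +1; mR−mL=50/29 → turn +1·90°
n=7: pose=(-6,-3,N); sL=200/73, sR=200/113; mL=15300/8249, mR=200/73; mL+mR=37900/8249 → advance +1; mR−mL=100/113 → turn +1·90°

0 10 50/17 145/17 10 -6 -2 W
1 40/9 200/13 -380/117 40/9 -7 -2 S
2 100/49 100/29 450/1421 100/49 -7 -3 E
3 200/73 200/113 15300/8249 200/73 -6 -3 N
4 10 50/17 145/17 10 -6 -2 W
5 40/9 200/13 -380/117 40/9 -7 -2 S
6 100/49 100/29 450/1421 100/49 -7 -3 E
7 200/73 200/113 15300/8249 200/73 -6 -3 N
final -6 -2 W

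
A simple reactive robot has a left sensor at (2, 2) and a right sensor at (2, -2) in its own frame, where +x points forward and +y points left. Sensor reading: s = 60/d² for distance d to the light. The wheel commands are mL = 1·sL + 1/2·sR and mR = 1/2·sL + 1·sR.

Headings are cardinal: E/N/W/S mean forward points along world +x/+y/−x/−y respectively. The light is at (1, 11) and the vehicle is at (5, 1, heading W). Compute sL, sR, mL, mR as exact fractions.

15/37 15/17 1065/1258 1365/1258

left sensor world pos  = (3, -1); dL² = 148
right sensor world pos = (3, 3); dR² = 68
sL = 60/148 = 15/37
sR = 60/68 = 15/17
mL = 1·sL + 1/2·sR = 1065/1258
mR = 1/2·sL + 1·sR = 1365/1258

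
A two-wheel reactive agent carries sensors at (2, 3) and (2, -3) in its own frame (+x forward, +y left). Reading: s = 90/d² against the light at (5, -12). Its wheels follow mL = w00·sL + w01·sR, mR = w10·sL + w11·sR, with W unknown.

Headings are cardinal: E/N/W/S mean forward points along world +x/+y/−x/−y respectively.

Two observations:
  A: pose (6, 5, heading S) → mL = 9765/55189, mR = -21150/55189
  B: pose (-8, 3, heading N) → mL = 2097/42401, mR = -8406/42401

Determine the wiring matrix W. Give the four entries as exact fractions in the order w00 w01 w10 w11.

1 -1/2 -1/2 -1/2

obs A: pose=(6,5,S) → sL=90/241, sR=90/229, mL=9765/55189, mR=-21150/55189
obs B: pose=(-8,3,N) → sL=18/109, sR=90/389, mL=2097/42401, mR=-8406/42401
sensor matrix S = [[90/241, 90/229], [18/109, 90/389]]; det S = 50310720/2340068789
solve [mL_A; mL_B] = S·[w00; w01] and [mR_A; mR_B] = S·[w10; w11]:
  w00 = 1, w01 = -1/2, w10 = -1/2, w11 = -1/2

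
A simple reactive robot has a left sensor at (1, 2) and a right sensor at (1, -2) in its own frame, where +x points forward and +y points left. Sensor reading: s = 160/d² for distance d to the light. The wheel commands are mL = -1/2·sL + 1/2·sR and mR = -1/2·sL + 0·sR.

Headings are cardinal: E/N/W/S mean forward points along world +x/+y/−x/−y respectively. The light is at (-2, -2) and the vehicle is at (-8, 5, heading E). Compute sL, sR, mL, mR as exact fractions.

80/53 16/5 224/265 -40/53

left sensor world pos  = (-7, 7); dL² = 106
right sensor world pos = (-7, 3); dR² = 50
sL = 160/106 = 80/53
sR = 160/50 = 16/5
mL = -1/2·sL + 1/2·sR = 224/265
mR = -1/2·sL + 0·sR = -40/53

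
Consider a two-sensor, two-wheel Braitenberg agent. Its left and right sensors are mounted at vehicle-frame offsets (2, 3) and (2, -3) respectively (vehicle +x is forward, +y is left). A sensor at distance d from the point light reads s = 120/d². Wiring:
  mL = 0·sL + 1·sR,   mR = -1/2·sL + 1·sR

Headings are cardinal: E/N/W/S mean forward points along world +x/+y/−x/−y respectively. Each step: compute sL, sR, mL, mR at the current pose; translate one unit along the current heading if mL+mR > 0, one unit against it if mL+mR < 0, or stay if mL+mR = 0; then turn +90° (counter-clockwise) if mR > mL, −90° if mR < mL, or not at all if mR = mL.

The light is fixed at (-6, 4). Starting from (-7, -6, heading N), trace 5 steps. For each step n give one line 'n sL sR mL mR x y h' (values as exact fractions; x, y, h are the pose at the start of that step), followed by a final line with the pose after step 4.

n=0: pose=(-7,-6,N); sL=3/2, sR=30/17; mL=30/17, mR=69/68; mL+mR=189/68 → advance +1; mR−mL=-3/4 → turn -1·90°
n=1: pose=(-7,-5,E); sL=120/37, sR=24/29; mL=24/29, mR=-852/1073; mL+mR=36/1073 → advance +1; mR−mL=-60/37 → turn -1·90°
n=2: pose=(-6,-5,S); sL=12/13, sR=12/13; mL=12/13, mR=6/13; mL+mR=18/13 → advance +1; mR−mL=-6/13 → turn -1·90°
n=3: pose=(-6,-6,W); sL=120/173, sR=120/53; mL=120/53, mR=17580/9169; mL+mR=38340/9169 → advance +1; mR−mL=-60/173 → turn -1·90°
n=4: pose=(-7,-6,N); sL=3/2, sR=30/17; mL=30/17, mR=69/68; mL+mR=189/68 → advance +1; mR−mL=-3/4 → turn -1·90°

0 3/2 30/17 30/17 69/68 -7 -6 N
1 120/37 24/29 24/29 -852/1073 -7 -5 E
2 12/13 12/13 12/13 6/13 -6 -5 S
3 120/173 120/53 120/53 17580/9169 -6 -6 W
4 3/2 30/17 30/17 69/68 -7 -6 N
final -7 -5 E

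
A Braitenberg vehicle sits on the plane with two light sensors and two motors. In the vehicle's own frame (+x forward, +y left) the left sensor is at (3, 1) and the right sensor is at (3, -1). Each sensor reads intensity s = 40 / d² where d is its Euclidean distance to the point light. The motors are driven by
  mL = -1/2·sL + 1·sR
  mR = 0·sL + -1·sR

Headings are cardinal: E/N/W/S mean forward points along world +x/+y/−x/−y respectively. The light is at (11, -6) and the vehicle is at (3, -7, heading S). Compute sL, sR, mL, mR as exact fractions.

8/13 40/97 132/1261 -40/97

left sensor world pos  = (4, -10); dL² = 65
right sensor world pos = (2, -10); dR² = 97
sL = 40/65 = 8/13
sR = 40/97 = 40/97
mL = -1/2·sL + 1·sR = 132/1261
mR = 0·sL + -1·sR = -40/97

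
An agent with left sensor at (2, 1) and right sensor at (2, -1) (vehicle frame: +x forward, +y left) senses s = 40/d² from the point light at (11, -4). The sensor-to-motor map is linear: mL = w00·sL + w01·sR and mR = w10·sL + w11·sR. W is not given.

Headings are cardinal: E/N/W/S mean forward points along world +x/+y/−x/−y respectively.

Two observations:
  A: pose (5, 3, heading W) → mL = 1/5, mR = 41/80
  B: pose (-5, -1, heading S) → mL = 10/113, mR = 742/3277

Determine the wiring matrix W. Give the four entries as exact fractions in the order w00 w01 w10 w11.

obs A: pose=(5,3,W) → sL=2/5, sR=5/16, mL=1/5, mR=41/80
obs B: pose=(-5,-1,S) → sL=20/113, sR=4/29, mL=10/113, mR=742/3277
sensor matrix S = [[2/5, 5/16], [20/113, 4/29]]; det S = -9/65540
solve [mL_A; mL_B] = S·[w00; w01] and [mR_A; mR_B] = S·[w10; w11]:
  w00 = 1/2, w01 = 0, w10 = 1/2, w11 = 1

1/2 0 1/2 1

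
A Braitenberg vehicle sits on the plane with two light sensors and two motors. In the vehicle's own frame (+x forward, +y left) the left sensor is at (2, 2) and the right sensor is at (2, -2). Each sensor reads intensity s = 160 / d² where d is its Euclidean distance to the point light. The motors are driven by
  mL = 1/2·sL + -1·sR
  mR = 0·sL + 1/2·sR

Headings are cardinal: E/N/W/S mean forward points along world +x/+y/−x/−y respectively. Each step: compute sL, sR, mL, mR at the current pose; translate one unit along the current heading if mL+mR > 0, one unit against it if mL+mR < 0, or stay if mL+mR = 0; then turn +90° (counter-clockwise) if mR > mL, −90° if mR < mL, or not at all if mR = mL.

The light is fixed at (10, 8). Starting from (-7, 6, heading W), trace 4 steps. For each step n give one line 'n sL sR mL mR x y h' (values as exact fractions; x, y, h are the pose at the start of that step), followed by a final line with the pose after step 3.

n=0: pose=(-7,6,W); sL=160/377, sR=160/361; mL=-31440/136097, mR=80/361; mL+mR=-1280/136097 → advance -1; mR−mL=61600/136097 → turn +1·90°
n=1: pose=(-6,6,S); sL=40/53, sR=8/17; mL=-84/901, mR=4/17; mL+mR=128/901 → advance +1; mR−mL=296/901 → turn +1·90°
n=2: pose=(-6,5,E); sL=160/197, sR=160/221; mL=-13840/43537, mR=80/221; mL+mR=1920/43537 → advance +1; mR−mL=29600/43537 → turn +1·90°
n=3: pose=(-5,5,N); sL=16/29, sR=16/17; mL=-328/493, mR=8/17; mL+mR=-96/493 → advance -1; mR−mL=560/493 → turn +1·90°

0 160/377 160/361 -31440/136097 80/361 -7 6 W
1 40/53 8/17 -84/901 4/17 -6 6 S
2 160/197 160/221 -13840/43537 80/221 -6 5 E
3 16/29 16/17 -328/493 8/17 -5 5 N
final -5 4 W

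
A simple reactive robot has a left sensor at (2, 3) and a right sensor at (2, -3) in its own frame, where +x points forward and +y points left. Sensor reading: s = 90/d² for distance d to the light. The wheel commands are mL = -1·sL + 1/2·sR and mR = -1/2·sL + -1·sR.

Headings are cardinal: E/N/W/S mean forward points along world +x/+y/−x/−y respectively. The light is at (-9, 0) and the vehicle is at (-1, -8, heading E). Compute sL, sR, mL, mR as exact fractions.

18/25 90/221 -2853/5525 -4239/5525

left sensor world pos  = (1, -5); dL² = 125
right sensor world pos = (1, -11); dR² = 221
sL = 90/125 = 18/25
sR = 90/221 = 90/221
mL = -1·sL + 1/2·sR = -2853/5525
mR = -1/2·sL + -1·sR = -4239/5525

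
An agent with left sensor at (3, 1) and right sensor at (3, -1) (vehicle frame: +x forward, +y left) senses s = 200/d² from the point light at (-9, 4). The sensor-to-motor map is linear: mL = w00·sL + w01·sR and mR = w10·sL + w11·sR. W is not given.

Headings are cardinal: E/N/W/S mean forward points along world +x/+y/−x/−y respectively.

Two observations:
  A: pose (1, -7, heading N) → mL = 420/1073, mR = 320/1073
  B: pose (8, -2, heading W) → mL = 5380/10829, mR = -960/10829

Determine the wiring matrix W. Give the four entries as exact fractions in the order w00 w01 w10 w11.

-1/2 1 1 -1

obs A: pose=(1,-7,N) → sL=40/29, sR=40/37, mL=420/1073, mR=320/1073
obs B: pose=(8,-2,W) → sL=40/49, sR=200/221, mL=5380/10829, mR=-960/10829
sensor matrix S = [[40/29, 40/37], [40/49, 200/221]]; det S = 4249600/11619517
solve [mL_A; mL_B] = S·[w00; w01] and [mR_A; mR_B] = S·[w10; w11]:
  w00 = -1/2, w01 = 1, w10 = 1, w11 = -1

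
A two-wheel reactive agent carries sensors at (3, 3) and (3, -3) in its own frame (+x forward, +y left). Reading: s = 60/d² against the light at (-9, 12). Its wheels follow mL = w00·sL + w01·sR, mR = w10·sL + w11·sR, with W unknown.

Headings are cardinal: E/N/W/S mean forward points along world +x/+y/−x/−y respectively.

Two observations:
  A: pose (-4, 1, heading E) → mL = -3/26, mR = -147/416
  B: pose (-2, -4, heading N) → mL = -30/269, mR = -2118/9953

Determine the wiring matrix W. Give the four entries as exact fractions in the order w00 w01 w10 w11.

0 -1/2 -1 1/2

obs A: pose=(-4,1,E) → sL=15/32, sR=3/13, mL=-3/26, mR=-147/416
obs B: pose=(-2,-4,N) → sL=12/37, sR=60/269, mL=-30/269, mR=-2118/9953
sensor matrix S = [[15/32, 3/13], [12/37, 60/269]]; det S = 30753/1035112
solve [mL_A; mL_B] = S·[w00; w01] and [mR_A; mR_B] = S·[w10; w11]:
  w00 = 0, w01 = -1/2, w10 = -1, w11 = 1/2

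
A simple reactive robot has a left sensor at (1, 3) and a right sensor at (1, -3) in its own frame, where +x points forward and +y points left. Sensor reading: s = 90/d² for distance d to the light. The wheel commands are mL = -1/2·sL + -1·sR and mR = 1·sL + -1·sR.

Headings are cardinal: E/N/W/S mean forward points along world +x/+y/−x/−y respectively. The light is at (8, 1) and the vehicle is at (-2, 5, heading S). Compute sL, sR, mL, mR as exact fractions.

left sensor world pos  = (1, 4); dL² = 58
right sensor world pos = (-5, 4); dR² = 178
sL = 90/58 = 45/29
sR = 90/178 = 45/89
mL = -1/2·sL + -1·sR = -6615/5162
mR = 1·sL + -1·sR = 2700/2581

45/29 45/89 -6615/5162 2700/2581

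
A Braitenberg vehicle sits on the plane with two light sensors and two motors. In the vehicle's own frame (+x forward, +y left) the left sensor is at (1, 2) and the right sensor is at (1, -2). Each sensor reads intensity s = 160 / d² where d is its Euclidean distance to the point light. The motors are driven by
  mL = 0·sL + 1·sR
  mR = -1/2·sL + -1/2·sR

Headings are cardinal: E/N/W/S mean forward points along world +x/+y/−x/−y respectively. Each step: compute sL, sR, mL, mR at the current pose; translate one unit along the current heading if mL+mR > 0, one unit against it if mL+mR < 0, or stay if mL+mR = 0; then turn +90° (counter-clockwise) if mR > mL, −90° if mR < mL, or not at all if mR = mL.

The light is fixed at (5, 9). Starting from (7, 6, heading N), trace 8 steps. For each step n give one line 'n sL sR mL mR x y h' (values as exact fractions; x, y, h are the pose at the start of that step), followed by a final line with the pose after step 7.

0 40 8 8 -24 7 6 N
1 160/13 32/9 32/9 -928/117 7 5 E
2 80/17 80/13 80/13 -1200/221 6 5 S
3 160/49 160/9 160/9 -4640/441 6 4 W
4 8 8 8 -8 5 4 N
5 16 16/5 16/5 -48/5 5 4 E
6 160/37 32/9 32/9 -1312/333 4 4 S
7 4 20 20 -12 4 5 W
final 3 5 N

n=0: pose=(7,6,N); sL=40, sR=8; mL=8, mR=-24; mL+mR=-16 → advance -1; mR−mL=-32 → turn -1·90°
n=1: pose=(7,5,E); sL=160/13, sR=32/9; mL=32/9, mR=-928/117; mL+mR=-512/117 → advance -1; mR−mL=-448/39 → turn -1·90°
n=2: pose=(6,5,S); sL=80/17, sR=80/13; mL=80/13, mR=-1200/221; mL+mR=160/221 → advance +1; mR−mL=-2560/221 → turn -1·90°
n=3: pose=(6,4,W); sL=160/49, sR=160/9; mL=160/9, mR=-4640/441; mL+mR=3200/441 → advance +1; mR−mL=-4160/147 → turn -1·90°
n=4: pose=(5,4,N); sL=8, sR=8; mL=8, mR=-8; mL+mR=0 → advance +0; mR−mL=-16 → turn -1·90°
n=5: pose=(5,4,E); sL=16, sR=16/5; mL=16/5, mR=-48/5; mL+mR=-32/5 → advance -1; mR−mL=-64/5 → turn -1·90°
n=6: pose=(4,4,S); sL=160/37, sR=32/9; mL=32/9, mR=-1312/333; mL+mR=-128/333 → advance -1; mR−mL=-832/111 → turn -1·90°
n=7: pose=(4,5,W); sL=4, sR=20; mL=20, mR=-12; mL+mR=8 → advance +1; mR−mL=-32 → turn -1·90°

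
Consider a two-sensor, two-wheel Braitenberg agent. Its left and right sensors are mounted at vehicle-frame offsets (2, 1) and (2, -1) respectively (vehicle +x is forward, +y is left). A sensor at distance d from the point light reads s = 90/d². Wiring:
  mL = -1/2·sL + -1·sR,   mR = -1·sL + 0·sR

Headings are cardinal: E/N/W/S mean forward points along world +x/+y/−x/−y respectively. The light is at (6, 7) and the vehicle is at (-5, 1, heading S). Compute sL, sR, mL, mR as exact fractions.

left sensor world pos  = (-4, -1); dL² = 164
right sensor world pos = (-6, -1); dR² = 208
sL = 90/164 = 45/82
sR = 90/208 = 45/104
mL = -1/2·sL + -1·sR = -3015/4264
mR = -1·sL + 0·sR = -45/82

45/82 45/104 -3015/4264 -45/82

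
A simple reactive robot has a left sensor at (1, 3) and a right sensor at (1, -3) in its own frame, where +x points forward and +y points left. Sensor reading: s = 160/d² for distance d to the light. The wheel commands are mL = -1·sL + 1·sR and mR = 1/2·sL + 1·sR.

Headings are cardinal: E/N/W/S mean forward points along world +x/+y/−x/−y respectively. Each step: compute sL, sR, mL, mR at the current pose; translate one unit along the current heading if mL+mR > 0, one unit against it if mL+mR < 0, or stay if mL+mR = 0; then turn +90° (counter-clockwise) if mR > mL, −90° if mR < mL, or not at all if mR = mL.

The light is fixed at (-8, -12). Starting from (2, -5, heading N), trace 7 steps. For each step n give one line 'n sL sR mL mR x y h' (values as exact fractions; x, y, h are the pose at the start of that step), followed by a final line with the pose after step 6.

0 160/113 160/233 -19200/26329 36720/26329 2 -5 N
1 80/53 80/101 -3840/5353 8280/5353 2 -4 W
2 160/193 32/17 3456/3281 7536/3281 1 -4 S
3 4/5 40/29 84/145 258/145 1 -5 E
4 160/113 160/233 -19200/26329 36720/26329 2 -5 N
5 80/53 80/101 -3840/5353 8280/5353 2 -4 W
6 160/193 32/17 3456/3281 7536/3281 1 -4 S
final 1 -5 E

n=0: pose=(2,-5,N); sL=160/113, sR=160/233; mL=-19200/26329, mR=36720/26329; mL+mR=17520/26329 → advance +1; mR−mL=240/113 → turn +1·90°
n=1: pose=(2,-4,W); sL=80/53, sR=80/101; mL=-3840/5353, mR=8280/5353; mL+mR=4440/5353 → advance +1; mR−mL=120/53 → turn +1·90°
n=2: pose=(1,-4,S); sL=160/193, sR=32/17; mL=3456/3281, mR=7536/3281; mL+mR=10992/3281 → advance +1; mR−mL=240/193 → turn +1·90°
n=3: pose=(1,-5,E); sL=4/5, sR=40/29; mL=84/145, mR=258/145; mL+mR=342/145 → advance +1; mR−mL=6/5 → turn +1·90°
n=4: pose=(2,-5,N); sL=160/113, sR=160/233; mL=-19200/26329, mR=36720/26329; mL+mR=17520/26329 → advance +1; mR−mL=240/113 → turn +1·90°
n=5: pose=(2,-4,W); sL=80/53, sR=80/101; mL=-3840/5353, mR=8280/5353; mL+mR=4440/5353 → advance +1; mR−mL=120/53 → turn +1·90°
n=6: pose=(1,-4,S); sL=160/193, sR=32/17; mL=3456/3281, mR=7536/3281; mL+mR=10992/3281 → advance +1; mR−mL=240/193 → turn +1·90°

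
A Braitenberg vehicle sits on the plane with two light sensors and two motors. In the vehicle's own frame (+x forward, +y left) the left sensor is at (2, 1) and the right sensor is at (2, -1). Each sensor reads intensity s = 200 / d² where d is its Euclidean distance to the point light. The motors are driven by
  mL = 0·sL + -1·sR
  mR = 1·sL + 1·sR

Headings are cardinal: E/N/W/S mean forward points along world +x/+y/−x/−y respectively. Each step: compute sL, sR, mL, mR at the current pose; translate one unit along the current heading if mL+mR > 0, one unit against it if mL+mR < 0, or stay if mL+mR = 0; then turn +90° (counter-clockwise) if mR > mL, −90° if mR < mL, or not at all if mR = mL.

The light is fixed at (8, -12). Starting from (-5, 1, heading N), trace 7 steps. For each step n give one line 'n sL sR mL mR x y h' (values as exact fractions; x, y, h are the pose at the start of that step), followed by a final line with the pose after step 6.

n=0: pose=(-5,1,N); sL=200/421, sR=200/369; mL=-200/369, mR=158000/155349; mL+mR=200/421 → advance +1; mR−mL=242200/155349 → turn +1·90°
n=1: pose=(-5,2,W); sL=100/197, sR=4/9; mL=-4/9, mR=1688/1773; mL+mR=100/197 → advance +1; mR−mL=2476/1773 → turn +1·90°
n=2: pose=(-6,2,S); sL=200/313, sR=200/369; mL=-200/369, mR=136400/115497; mL+mR=200/313 → advance +1; mR−mL=199000/115497 → turn +1·90°
n=3: pose=(-6,1,E); sL=10/17, sR=25/36; mL=-25/36, mR=785/612; mL+mR=10/17 → advance +1; mR−mL=605/306 → turn +1·90°
n=4: pose=(-5,1,N); sL=200/421, sR=200/369; mL=-200/369, mR=158000/155349; mL+mR=200/421 → advance +1; mR−mL=242200/155349 → turn +1·90°
n=5: pose=(-5,2,W); sL=100/197, sR=4/9; mL=-4/9, mR=1688/1773; mL+mR=100/197 → advance +1; mR−mL=2476/1773 → turn +1·90°
n=6: pose=(-6,2,S); sL=200/313, sR=200/369; mL=-200/369, mR=136400/115497; mL+mR=200/313 → advance +1; mR−mL=199000/115497 → turn +1·90°

0 200/421 200/369 -200/369 158000/155349 -5 1 N
1 100/197 4/9 -4/9 1688/1773 -5 2 W
2 200/313 200/369 -200/369 136400/115497 -6 2 S
3 10/17 25/36 -25/36 785/612 -6 1 E
4 200/421 200/369 -200/369 158000/155349 -5 1 N
5 100/197 4/9 -4/9 1688/1773 -5 2 W
6 200/313 200/369 -200/369 136400/115497 -6 2 S
final -6 1 E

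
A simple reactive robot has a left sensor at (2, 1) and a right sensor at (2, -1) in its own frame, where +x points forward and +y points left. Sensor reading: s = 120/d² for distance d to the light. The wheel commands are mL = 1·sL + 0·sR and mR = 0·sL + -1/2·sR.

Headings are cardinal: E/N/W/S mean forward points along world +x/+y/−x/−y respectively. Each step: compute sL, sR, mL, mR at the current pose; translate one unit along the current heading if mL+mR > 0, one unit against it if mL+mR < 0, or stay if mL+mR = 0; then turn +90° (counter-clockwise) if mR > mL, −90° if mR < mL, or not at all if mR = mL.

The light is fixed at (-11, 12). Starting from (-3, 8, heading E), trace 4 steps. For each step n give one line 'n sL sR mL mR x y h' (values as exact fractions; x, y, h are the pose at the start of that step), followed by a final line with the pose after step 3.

n=0: pose=(-3,8,E); sL=120/109, sR=24/25; mL=120/109, mR=-12/25; mL+mR=1692/2725 → advance +1; mR−mL=-4308/2725 → turn -1·90°
n=1: pose=(-2,8,S); sL=15/17, sR=6/5; mL=15/17, mR=-3/5; mL+mR=24/85 → advance +1; mR−mL=-126/85 → turn -1·90°
n=2: pose=(-2,7,W); sL=24/17, sR=24/13; mL=24/17, mR=-12/13; mL+mR=108/221 → advance +1; mR−mL=-516/221 → turn -1·90°
n=3: pose=(-3,7,N); sL=60/29, sR=4/3; mL=60/29, mR=-2/3; mL+mR=122/87 → advance +1; mR−mL=-238/87 → turn -1·90°

0 120/109 24/25 120/109 -12/25 -3 8 E
1 15/17 6/5 15/17 -3/5 -2 8 S
2 24/17 24/13 24/17 -12/13 -2 7 W
3 60/29 4/3 60/29 -2/3 -3 7 N
final -3 8 E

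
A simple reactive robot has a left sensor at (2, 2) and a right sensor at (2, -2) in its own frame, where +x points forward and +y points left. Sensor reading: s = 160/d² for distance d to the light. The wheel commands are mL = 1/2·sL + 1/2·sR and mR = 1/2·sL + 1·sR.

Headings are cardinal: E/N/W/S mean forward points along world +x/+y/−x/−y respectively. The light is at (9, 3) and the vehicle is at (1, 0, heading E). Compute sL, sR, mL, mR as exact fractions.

160/37 160/61 7840/2257 10800/2257

left sensor world pos  = (3, 2); dL² = 37
right sensor world pos = (3, -2); dR² = 61
sL = 160/37 = 160/37
sR = 160/61 = 160/61
mL = 1/2·sL + 1/2·sR = 7840/2257
mR = 1/2·sL + 1·sR = 10800/2257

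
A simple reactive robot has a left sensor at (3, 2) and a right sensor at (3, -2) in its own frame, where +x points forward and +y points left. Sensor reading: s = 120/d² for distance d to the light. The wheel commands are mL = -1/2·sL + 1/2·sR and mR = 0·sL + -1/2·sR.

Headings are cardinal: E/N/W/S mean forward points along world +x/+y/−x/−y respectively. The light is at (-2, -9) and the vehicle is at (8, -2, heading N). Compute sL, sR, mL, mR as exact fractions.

30/41 30/61 -300/2501 -15/61

left sensor world pos  = (6, 1); dL² = 164
right sensor world pos = (10, 1); dR² = 244
sL = 120/164 = 30/41
sR = 120/244 = 30/61
mL = -1/2·sL + 1/2·sR = -300/2501
mR = 0·sL + -1/2·sR = -15/61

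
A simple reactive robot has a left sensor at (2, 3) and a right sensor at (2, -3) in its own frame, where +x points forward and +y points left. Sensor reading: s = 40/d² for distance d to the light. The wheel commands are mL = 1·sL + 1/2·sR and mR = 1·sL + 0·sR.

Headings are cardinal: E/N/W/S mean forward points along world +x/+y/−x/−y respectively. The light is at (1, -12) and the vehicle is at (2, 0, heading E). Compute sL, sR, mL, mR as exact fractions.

20/117 4/9 46/117 20/117

left sensor world pos  = (4, 3); dL² = 234
right sensor world pos = (4, -3); dR² = 90
sL = 40/234 = 20/117
sR = 40/90 = 4/9
mL = 1·sL + 1/2·sR = 46/117
mR = 1·sL + 0·sR = 20/117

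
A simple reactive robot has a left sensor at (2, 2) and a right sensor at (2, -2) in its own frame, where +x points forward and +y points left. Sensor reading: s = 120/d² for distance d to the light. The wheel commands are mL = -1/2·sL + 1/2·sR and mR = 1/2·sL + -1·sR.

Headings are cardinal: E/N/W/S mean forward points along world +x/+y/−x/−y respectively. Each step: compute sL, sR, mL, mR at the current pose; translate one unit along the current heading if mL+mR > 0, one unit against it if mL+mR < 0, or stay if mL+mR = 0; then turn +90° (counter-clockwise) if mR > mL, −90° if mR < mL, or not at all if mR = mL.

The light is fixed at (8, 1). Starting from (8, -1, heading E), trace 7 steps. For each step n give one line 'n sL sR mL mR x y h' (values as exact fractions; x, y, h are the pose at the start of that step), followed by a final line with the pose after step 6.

0 30 6 -12 9 8 -1 E
1 40/3 120 160/3 -340/3 7 -1 N
2 60 60/13 -360/13 330/13 7 -2 E
3 120/17 120 960/17 -1980/17 6 -2 N
4 30 10/3 -40/3 35/3 6 -3 E
5 120/29 24 288/29 -636/29 5 -3 N
6 12 12/5 -24/5 18/5 5 -4 E
final 4 -4 N

n=0: pose=(8,-1,E); sL=30, sR=6; mL=-12, mR=9; mL+mR=-3 → advance -1; mR−mL=21 → turn +1·90°
n=1: pose=(7,-1,N); sL=40/3, sR=120; mL=160/3, mR=-340/3; mL+mR=-60 → advance -1; mR−mL=-500/3 → turn -1·90°
n=2: pose=(7,-2,E); sL=60, sR=60/13; mL=-360/13, mR=330/13; mL+mR=-30/13 → advance -1; mR−mL=690/13 → turn +1·90°
n=3: pose=(6,-2,N); sL=120/17, sR=120; mL=960/17, mR=-1980/17; mL+mR=-60 → advance -1; mR−mL=-2940/17 → turn -1·90°
n=4: pose=(6,-3,E); sL=30, sR=10/3; mL=-40/3, mR=35/3; mL+mR=-5/3 → advance -1; mR−mL=25 → turn +1·90°
n=5: pose=(5,-3,N); sL=120/29, sR=24; mL=288/29, mR=-636/29; mL+mR=-12 → advance -1; mR−mL=-924/29 → turn -1·90°
n=6: pose=(5,-4,E); sL=12, sR=12/5; mL=-24/5, mR=18/5; mL+mR=-6/5 → advance -1; mR−mL=42/5 → turn +1·90°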